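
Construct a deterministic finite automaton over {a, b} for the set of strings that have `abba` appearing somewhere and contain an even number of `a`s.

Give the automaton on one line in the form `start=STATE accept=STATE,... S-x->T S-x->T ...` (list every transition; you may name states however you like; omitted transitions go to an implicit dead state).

start=S0 accept=S7 S0-a->S1 S0-b->S0 S1-a->S2 S1-b->S3 S2-a->S1 S2-b->S4 S3-a->S2 S3-b->S5 S4-a->S1 S4-b->S6 S5-a->S7 S5-b->S8 S6-a->S9 S6-b->S0 S7-a->S9 S7-b->S7 S8-a->S2 S8-b->S8 S9-a->S7 S9-b->S9

Build one automaton per condition and run them in lockstep. The first has 5 states tracking whether and how much of `abba` has been seen; the second has 2 states tracking the count of `a`s modulo 2. A product state is a pair (one from each), accepting exactly when both do.
A 10-state machine:
        a   b  
>  S0   S1  S0 
   S1   S2  S3 
   S2   S1  S4 
   S3   S2  S5 
   S4   S1  S6 
   S5   S7  S8 
   S6   S9  S0 
 * S7   S9  S7 
   S8   S2  S8 
   S9   S7  S9 
(> = start, * = accepting)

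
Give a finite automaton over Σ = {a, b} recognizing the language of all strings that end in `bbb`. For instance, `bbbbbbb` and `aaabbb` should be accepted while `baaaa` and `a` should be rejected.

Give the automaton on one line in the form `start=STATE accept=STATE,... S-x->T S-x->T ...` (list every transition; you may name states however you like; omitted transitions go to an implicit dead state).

start=S0 accept=S3 S0-a->S0 S0-b->S1 S1-a->S0 S1-b->S2 S2-a->S0 S2-b->S3 S3-a->S0 S3-b->S3

Let each state record the length of the longest suffix of the input read so far that is also a prefix of `bbb`. S1 means the last symbol is `b`; S2 means the last 2 symbols are `bb`; S3 means the last 3 symbols are `bbb`. Accept only at S3, where the string currently ends in `bbb`.
        a   b  
>  S0   S0  S1 
   S1   S0  S2 
   S2   S0  S3 
 * S3   S0  S3 
(> = start, * = accepting)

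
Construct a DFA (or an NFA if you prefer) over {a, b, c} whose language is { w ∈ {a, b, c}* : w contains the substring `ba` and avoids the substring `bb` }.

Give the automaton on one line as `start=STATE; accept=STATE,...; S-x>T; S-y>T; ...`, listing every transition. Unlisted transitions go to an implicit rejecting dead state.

start=q0; accept=q2,q4; q0-a>q0; q0-b>q1; q0-c>q0; q1-a>q2; q1-b>q3; q1-c>q0; q2-a>q2; q2-b>q4; q2-c>q2; q3-a>q3; q3-b>q3; q3-c>q3; q4-a>q2; q4-b>q3; q4-c>q2

Handle the two conditions separately and then intersect. The first has 3 states tracking whether and how much of `ba` has been seen; the second has 3 states tracking partial matches of the forbidden pattern `bb`. A product state is a pair (one from each), accepting exactly when both do. After merging equivalent states the machine shrinks.
With 5 states:
        a   b   c  
>  q0   q0  q1  q0 
   q1   q2  q3  q0 
 * q2   q2  q4  q2 
   q3   q3  q3  q3 
 * q4   q2  q3  q2 
(> = start, * = accepting)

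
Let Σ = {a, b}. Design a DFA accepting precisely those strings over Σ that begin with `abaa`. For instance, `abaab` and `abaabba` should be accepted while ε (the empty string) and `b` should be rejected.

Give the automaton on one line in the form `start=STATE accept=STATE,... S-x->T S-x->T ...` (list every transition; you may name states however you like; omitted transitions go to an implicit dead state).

start=S0 accept=S4 S0-a->S1 S0-b->S5 S1-a->S5 S1-b->S2 S2-a->S3 S2-b->S5 S3-a->S4 S3-b->S5 S4-a->S4 S4-b->S4 S5-a->S5 S5-b->S5

Walk along `abaa` while the input agrees: from S0 take `a` to S1, and so on. Any deviation drops to the rejecting sink S5. Once S4 is reached the prefix is confirmed and every continuation is accepted.
        a   b  
>  S0   S1  S5 
   S1   S5  S2 
   S2   S3  S5 
   S3   S4  S5 
 * S4   S4  S4 
   S5   S5  S5 
(> = start, * = accepting)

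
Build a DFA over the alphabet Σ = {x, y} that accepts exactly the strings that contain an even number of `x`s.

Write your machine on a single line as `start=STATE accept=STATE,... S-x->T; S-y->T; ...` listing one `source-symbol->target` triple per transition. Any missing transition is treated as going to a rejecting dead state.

Keep the running count of `x`s modulo 2: each `x` advances along the cycle q0 → q1 → q0 while other symbols loop. Accept at q0.
        x   y  
>* q0   q1  q0 
   q1   q0  q1 
(> = start, * = accepting)

start=q0; accept=q0; q0-x->q1; q0-y->q0; q1-x->q0; q1-y->q1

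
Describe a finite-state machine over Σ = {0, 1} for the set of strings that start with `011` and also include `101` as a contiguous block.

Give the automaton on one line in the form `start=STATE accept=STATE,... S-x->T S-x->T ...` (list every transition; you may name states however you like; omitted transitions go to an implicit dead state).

start=s0 accept=s7 s0-0->s1 s0-1->s2 s1-0->s2 s1-1->s3 s2-0->s2 s2-1->s2 s3-0->s2 s3-1->s4 s4-0->s5 s4-1->s4 s5-0->s6 s5-1->s7 s6-0->s6 s6-1->s4 s7-0->s7 s7-1->s7

Handle the two conditions separately and then intersect. The first has 5 states tracking whether the input so far still matches the prefix `011`; the second has 4 states tracking whether and how much of `101` has been seen. A product state is a pair (one from each), accepting exactly when both do. After merging equivalent states the machine shrinks.
        0   1  
>  s0   s1  s2 
   s1   s2  s3 
   s2   s2  s2 
   s3   s2  s4 
   s4   s5  s4 
   s5   s6  s7 
   s6   s6  s4 
 * s7   s7  s7 
(> = start, * = accepting)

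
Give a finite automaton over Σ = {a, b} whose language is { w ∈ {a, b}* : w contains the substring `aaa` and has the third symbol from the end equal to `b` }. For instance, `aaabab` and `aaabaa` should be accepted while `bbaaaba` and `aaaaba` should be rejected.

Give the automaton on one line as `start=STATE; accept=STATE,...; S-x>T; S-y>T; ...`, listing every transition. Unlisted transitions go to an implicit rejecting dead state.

start=S0; accept=S18,S19,S20,S21; S0-a>S1; S0-b>S2; S1-a>S3; S1-b>S4; S2-a>S5; S2-b>S6; S3-a>S7; S3-b>S8; S4-a>S9; S4-b>S10; S5-a>S11; S5-b>S12; S6-a>S13; S6-b>S14; S7-a>S7; S7-b>S15; S8-a>S9; S8-b>S10; S9-a>S11; S9-b>S12; S10-a>S13; S10-b>S14; S11-a>S7; S11-b>S8; S12-a>S9; S12-b>S10; S13-a>S11; S13-b>S12; S14-a>S13; S14-b>S14; S15-a>S16; S15-b>S17; S16-a>S18; S16-b>S19; S17-a>S20; S17-b>S21; S18-a>S7; S18-b>S15; S19-a>S16; S19-b>S17; S20-a>S18; S20-b>S19; S21-a>S20; S21-b>S21

Run two small machines in parallel and take their product. One (4 states) tracks whether and how much of `aaa` has been seen; the other (15 states) tracks the last 3 symbols read. Each combined state is a pair, one component from each; accept when both components accept.
22 states suffice.
          a    b  
>  S0     S1   S2 
   S1     S3   S4 
   S2     S5   S6 
   S3     S7   S8 
   S4     S9  S10 
   S5    S11  S12 
   S6    S13  S14 
   S7     S7  S15 
   S8     S9  S10 
   S9    S11  S12 
   S10   S13  S14 
   S11    S7   S8 
   S12    S9  S10 
   S13   S11  S12 
   S14   S13  S14 
   S15   S16  S17 
   S16   S18  S19 
   S17   S20  S21 
 * S18    S7  S15 
 * S19   S16  S17 
 * S20   S18  S19 
 * S21   S20  S21 
(> = start, * = accepting)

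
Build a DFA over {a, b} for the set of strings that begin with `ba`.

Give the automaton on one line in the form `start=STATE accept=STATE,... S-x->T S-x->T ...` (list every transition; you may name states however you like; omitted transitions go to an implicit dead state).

Check the first 2 symbols one by one: S0 through S1 record how many have matched `ba` so far; any wrong symbol goes to the dead state S3. After all 2 match we enter the accepting sink S2.
With 4 states:
        a   b  
>  S0   S3  S1 
   S1   S2  S3 
 * S2   S2  S2 
   S3   S3  S3 
(> = start, * = accepting)

start=S0 accept=S2 S0-a->S3 S0-b->S1 S1-a->S2 S1-b->S3 S2-a->S2 S2-b->S2 S3-a->S3 S3-b->S3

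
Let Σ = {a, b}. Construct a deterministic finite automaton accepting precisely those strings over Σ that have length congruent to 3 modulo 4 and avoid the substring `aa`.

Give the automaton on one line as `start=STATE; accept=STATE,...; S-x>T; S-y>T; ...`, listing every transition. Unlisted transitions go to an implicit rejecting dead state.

start=q0; accept=q6,q7; q0-a>q1; q0-b>q2; q1-a>q3; q1-b>q4; q2-a>q5; q2-b>q4; q3-a>q3; q3-b>q3; q4-a>q6; q4-b>q7; q5-a>q3; q5-b>q7; q6-a>q3; q6-b>q0; q7-a>q8; q7-b>q0; q8-a>q3; q8-b>q2

Handle the two conditions separately and then intersect. The first has 4 states tracking the input length modulo 4; the second has 3 states tracking partial matches of the forbidden pattern `aa`. A product state is a pair (one from each), accepting exactly when both do. Equivalent product states are then merged.
A 9-state machine:
        a   b  
>  q0   q1  q2 
   q1   q3  q4 
   q2   q5  q4 
   q3   q3  q3 
   q4   q6  q7 
   q5   q3  q7 
 * q6   q3  q0 
 * q7   q8  q0 
   q8   q3  q2 
(> = start, * = accepting)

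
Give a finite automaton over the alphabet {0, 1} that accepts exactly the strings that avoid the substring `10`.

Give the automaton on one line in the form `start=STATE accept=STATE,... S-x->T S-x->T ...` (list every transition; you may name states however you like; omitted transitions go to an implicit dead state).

This is the complement of 'contains `10`'. Use the same substring-matching states — S0 through S2 holding how much of `10` has just been matched — but flip the accepting set: everything except the trap S2 accepts.
        0   1  
>* S0   S0  S1 
 * S1   S2  S1 
   S2   S2  S2 
(> = start, * = accepting)

start=S0 accept=S0,S1 S0-0->S0 S0-1->S1 S1-0->S2 S1-1->S1 S2-0->S2 S2-1->S2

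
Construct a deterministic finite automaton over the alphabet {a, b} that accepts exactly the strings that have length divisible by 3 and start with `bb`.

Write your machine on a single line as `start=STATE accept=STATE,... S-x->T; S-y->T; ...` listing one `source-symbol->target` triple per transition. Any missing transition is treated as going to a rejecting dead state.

Handle the two conditions separately and then intersect. The first has 3 states tracking the input length modulo 3; the second has 4 states tracking whether the input so far still matches the prefix `bb`. A product state is a pair (one from each), accepting exactly when both do. Equivalent product states are then merged.
A 6-state machine:
        a   b  
>  q0   q1  q2 
   q1   q1  q1 
   q2   q1  q3 
   q3   q4  q4 
 * q4   q5  q5 
   q5   q3  q3 
(> = start, * = accepting)

start=q0; accept=q4; q0-a->q1; q0-b->q2; q1-a->q1; q1-b->q1; q2-a->q1; q2-b->q3; q3-a->q4; q3-b->q4; q4-a->q5; q4-b->q5; q5-a->q3; q5-b->q3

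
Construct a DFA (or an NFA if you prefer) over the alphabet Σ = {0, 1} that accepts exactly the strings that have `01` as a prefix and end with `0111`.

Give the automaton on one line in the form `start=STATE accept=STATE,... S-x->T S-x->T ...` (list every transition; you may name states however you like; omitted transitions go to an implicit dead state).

Run two small machines in parallel and take their product. One (4 states) tracks whether the input so far still matches the prefix `01`; the other (5 states) tracks how much of the suffix `0111` has currently been matched. Each combined state is a pair, one component from each; accept when both components accept.
With 12 states:
       0  1 
>  A   B  C 
   B   D  E 
   C   D  C 
   D   D  F 
   E   G  H 
   F   D  I 
   G   G  E 
   H   G  J 
   I   D  K 
 * J   G  L 
   K   D  C 
   L   G  L 
(> = start, * = accepting)

start=A accept=J A-0->B A-1->C B-0->D B-1->E C-0->D C-1->C D-0->D D-1->F E-0->G E-1->H F-0->D F-1->I G-0->G G-1->E H-0->G H-1->J I-0->D I-1->K J-0->G J-1->L K-0->D K-1->C L-0->G L-1->L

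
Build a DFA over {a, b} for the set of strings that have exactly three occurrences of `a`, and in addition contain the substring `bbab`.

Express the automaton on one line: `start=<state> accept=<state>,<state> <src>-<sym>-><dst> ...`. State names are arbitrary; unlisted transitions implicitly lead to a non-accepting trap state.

start=s0 accept=s15 s0-a->s1 s0-b->s2 s1-a->s3 s1-b->s4 s2-a->s1 s2-b->s5 s3-a->s6 s3-b->s7 s4-a->s3 s4-b->s8 s5-a->s9 s5-b->s5 s6-a->s6 s6-b->s6 s7-a->s6 s7-b->s10 s8-a->s11 s8-b->s8 s9-a->s3 s9-b->s12 s10-a->s13 s10-b->s10 s11-a->s6 s11-b->s14 s12-a->s14 s12-b->s12 s13-a->s6 s13-b->s15 s14-a->s15 s14-b->s14 s15-a->s6 s15-b->s15

Run two small machines in parallel and take their product. The first has 5 states tracking the count of `a`s, saturating at 4; the second has 5 states tracking whether and how much of `bbab` has been seen. A product state is a pair (one from each), accepting exactly when both do. After merging equivalent states the machine shrinks.
16 states suffice.
          a    b  
>  s0     s1   s2 
   s1     s3   s4 
   s2     s1   s5 
   s3     s6   s7 
   s4     s3   s8 
   s5     s9   s5 
   s6     s6   s6 
   s7     s6  s10 
   s8    s11   s8 
   s9     s3  s12 
   s10   s13  s10 
   s11    s6  s14 
   s12   s14  s12 
   s13    s6  s15 
   s14   s15  s14 
 * s15    s6  s15 
(> = start, * = accepting)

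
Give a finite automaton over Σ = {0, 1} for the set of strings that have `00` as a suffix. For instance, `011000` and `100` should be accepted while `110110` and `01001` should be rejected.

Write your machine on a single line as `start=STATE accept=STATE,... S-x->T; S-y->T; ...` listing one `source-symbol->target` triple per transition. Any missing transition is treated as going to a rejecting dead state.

start=q0; accept=q2; q0-0->q1; q0-1->q0; q1-0->q2; q1-1->q0; q2-0->q2; q2-1->q0

Remember how much of `00` the current input suffix matches. State q0 means no match yet; q1 means the last symbol is `0`; q2 means the last 2 symbols are `00`. Only q2 accepts. On a mismatch, fall back to the longest proper suffix that is still a prefix of `00`.
        0   1  
>  q0   q1  q0 
   q1   q2  q0 
 * q2   q2  q0 
(> = start, * = accepting)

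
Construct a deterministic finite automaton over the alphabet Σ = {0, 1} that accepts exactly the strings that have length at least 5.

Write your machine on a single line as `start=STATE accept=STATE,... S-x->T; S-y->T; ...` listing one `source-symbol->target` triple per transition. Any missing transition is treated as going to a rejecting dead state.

Count input length up to 6: every symbol moves from q0 toward q6, which means 'more than 5' and absorbs. Accept from {q5, q6}.
With 7 states:
        0   1  
>  q0   q1  q1 
   q1   q2  q2 
   q2   q3  q3 
   q3   q4  q4 
   q4   q5  q5 
 * q5   q6  q6 
 * q6   q6  q6 
(> = start, * = accepting)

start=q0; accept=q5,q6; q0-0->q1; q0-1->q1; q1-0->q2; q1-1->q2; q2-0->q3; q2-1->q3; q3-0->q4; q3-1->q4; q4-0->q5; q4-1->q5; q5-0->q6; q5-1->q6; q6-0->q6; q6-1->q6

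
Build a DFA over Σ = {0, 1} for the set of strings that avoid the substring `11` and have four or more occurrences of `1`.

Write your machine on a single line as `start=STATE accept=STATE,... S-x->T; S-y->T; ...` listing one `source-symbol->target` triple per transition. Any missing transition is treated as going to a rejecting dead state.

Run two small machines in parallel and take their product. One (3 states) tracks partial matches of the forbidden pattern `11`; the other (6 states) tracks the count of `1`s, saturating at 5. Each combined state is a pair, one component from each; accept when both components accept. After merging equivalent states the machine shrinks.
A 10-state machine:
        0   1  
>  S0   S0  S1 
   S1   S2  S3 
   S2   S2  S4 
   S3   S3  S3 
   S4   S5  S3 
   S5   S5  S6 
   S6   S7  S3 
   S7   S7  S8 
 * S8   S9  S3 
 * S9   S9  S8 
(> = start, * = accepting)

start=S0; accept=S8,S9; S0-0->S0; S0-1->S1; S1-0->S2; S1-1->S3; S2-0->S2; S2-1->S4; S3-0->S3; S3-1->S3; S4-0->S5; S4-1->S3; S5-0->S5; S5-1->S6; S6-0->S7; S6-1->S3; S7-0->S7; S7-1->S8; S8-0->S9; S8-1->S3; S9-0->S9; S9-1->S8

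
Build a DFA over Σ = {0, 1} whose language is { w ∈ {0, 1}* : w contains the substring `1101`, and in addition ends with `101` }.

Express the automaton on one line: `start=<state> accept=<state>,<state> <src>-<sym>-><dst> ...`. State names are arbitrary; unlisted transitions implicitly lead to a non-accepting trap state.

Build one automaton per condition and run them in lockstep. One (5 states) tracks whether and how much of `1101` has been seen; the other (4 states) tracks how much of the suffix `101` has currently been matched. Each combined state is a pair, one component from each; accept when both components accept. Minimizing collapses redundant product states.
An 8-state machine:
        0   1  
>  S0   S0  S1 
   S1   S0  S2 
   S2   S3  S2 
   S3   S0  S4 
 * S4   S5  S6 
   S5   S7  S4 
   S6   S5  S6 
   S7   S7  S6 
(> = start, * = accepting)

start=S0 accept=S4 S0-0->S0 S0-1->S1 S1-0->S0 S1-1->S2 S2-0->S3 S2-1->S2 S3-0->S0 S3-1->S4 S4-0->S5 S4-1->S6 S5-0->S7 S5-1->S4 S6-0->S5 S6-1->S6 S7-0->S7 S7-1->S6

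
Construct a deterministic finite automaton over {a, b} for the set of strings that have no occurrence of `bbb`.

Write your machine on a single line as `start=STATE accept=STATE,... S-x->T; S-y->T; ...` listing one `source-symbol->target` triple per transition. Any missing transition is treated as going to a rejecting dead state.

start=q0; accept=q0,q1,q2; q0-a->q0; q0-b->q1; q1-a->q0; q1-b->q2; q2-a->q0; q2-b->q3; q3-a->q3; q3-b->q3

Track partial matches of the forbidden pattern `bbb`. State q3 is a dead state reached once `bbb` has occurred; every other state accepts. q0 means no part of `bbb` is currently matched.
With 4 states:
        a   b  
>* q0   q0  q1 
 * q1   q0  q2 
 * q2   q0  q3 
   q3   q3  q3 
(> = start, * = accepting)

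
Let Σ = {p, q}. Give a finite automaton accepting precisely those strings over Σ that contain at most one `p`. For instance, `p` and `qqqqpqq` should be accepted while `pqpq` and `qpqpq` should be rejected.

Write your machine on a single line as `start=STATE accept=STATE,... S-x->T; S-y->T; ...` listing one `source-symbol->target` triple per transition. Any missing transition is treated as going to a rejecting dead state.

Count `p`s, saturating at 2: state s0 means no `p` yet, s1 means one `p` seen, s2 means more than one. Each `p` increments (capped at s2); other symbols loop. Accept from {s0, s1}.
A 3-state machine:
        p   q  
>* s0   s1  s0 
 * s1   s2  s1 
   s2   s2  s2 
(> = start, * = accepting)

start=s0; accept=s0,s1; s0-p->s1; s0-q->s0; s1-p->s2; s1-q->s1; s2-p->s2; s2-q->s2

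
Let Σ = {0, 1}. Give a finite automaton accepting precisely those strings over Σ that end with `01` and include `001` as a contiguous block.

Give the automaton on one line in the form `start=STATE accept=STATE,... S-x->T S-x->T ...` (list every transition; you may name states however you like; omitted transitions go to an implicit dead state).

start=A accept=E A-0->B A-1->A B-0->C B-1->D C-0->C C-1->E D-0->B D-1->A E-0->F E-1->G F-0->F F-1->E G-0->F G-1->G

Run two small machines in parallel and take their product. One (3 states) tracks how much of the suffix `01` has currently been matched; the other (4 states) tracks whether and how much of `001` has been seen. Each combined state is a pair, one component from each; accept when both components accept.
7 states suffice.
       0  1 
>  A   B  A 
   B   C  D 
   C   C  E 
   D   B  A 
 * E   F  G 
   F   F  E 
   G   F  G 
(> = start, * = accepting)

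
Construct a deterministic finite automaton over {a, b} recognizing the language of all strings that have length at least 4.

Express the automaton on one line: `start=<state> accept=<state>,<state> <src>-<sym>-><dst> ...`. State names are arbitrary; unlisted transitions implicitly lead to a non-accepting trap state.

Count input length up to 5: every symbol moves from q0 toward q5, which means 'more than 4' and absorbs. Accept from {q4, q5}.
A 6-state machine:
        a   b  
>  q0   q1  q1 
   q1   q2  q2 
   q2   q3  q3 
   q3   q4  q4 
 * q4   q5  q5 
 * q5   q5  q5 
(> = start, * = accepting)

start=q0 accept=q4,q5 q0-a->q1 q0-b->q1 q1-a->q2 q1-b->q2 q2-a->q3 q2-b->q3 q3-a->q4 q3-b->q4 q4-a->q5 q4-b->q5 q5-a->q5 q5-b->q5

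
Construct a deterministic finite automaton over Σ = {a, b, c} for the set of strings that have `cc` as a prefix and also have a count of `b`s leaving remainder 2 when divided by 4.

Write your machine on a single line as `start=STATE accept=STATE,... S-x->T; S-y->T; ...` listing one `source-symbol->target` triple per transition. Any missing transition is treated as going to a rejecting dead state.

start=S0; accept=S5; S0-a->S1; S0-b->S1; S0-c->S2; S1-a->S1; S1-b->S1; S1-c->S1; S2-a->S1; S2-b->S1; S2-c->S3; S3-a->S3; S3-b->S4; S3-c->S3; S4-a->S4; S4-b->S5; S4-c->S4; S5-a->S5; S5-b->S6; S5-c->S5; S6-a->S6; S6-b->S3; S6-c->S6

Build one automaton per condition and run them in lockstep. The first has 4 states tracking whether the input so far still matches the prefix `cc`; the second has 4 states tracking the count of `b`s modulo 4. A product state is a pair (one from each), accepting exactly when both do. Minimizing collapses redundant product states.
With 7 states:
        a   b   c  
>  S0   S1  S1  S2 
   S1   S1  S1  S1 
   S2   S1  S1  S3 
   S3   S3  S4  S3 
   S4   S4  S5  S4 
 * S5   S5  S6  S5 
   S6   S6  S3  S6 
(> = start, * = accepting)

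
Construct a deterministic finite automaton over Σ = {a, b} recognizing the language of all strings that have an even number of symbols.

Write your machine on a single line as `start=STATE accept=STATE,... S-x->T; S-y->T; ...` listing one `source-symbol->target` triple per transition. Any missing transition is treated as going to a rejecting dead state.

Count input length modulo 2: every symbol advances one step around the cycle q0 → q1 → q0. Accept at q0.
A 2-state machine:
        a   b  
>* q0   q1  q1 
   q1   q0  q0 
(> = start, * = accepting)

start=q0; accept=q0; q0-a->q1; q0-b->q1; q1-a->q0; q1-b->q0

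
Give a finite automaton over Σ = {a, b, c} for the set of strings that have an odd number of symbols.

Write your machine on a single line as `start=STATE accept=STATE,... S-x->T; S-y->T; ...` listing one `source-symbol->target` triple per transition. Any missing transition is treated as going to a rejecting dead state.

Count input length modulo 2: every symbol advances one step around the cycle q0 → q1 → q0. Accept at q1.
A 2-state machine:
        a   b   c  
>  q0   q1  q1  q1 
 * q1   q0  q0  q0 
(> = start, * = accepting)

start=q0; accept=q1; q0-a->q1; q0-b->q1; q0-c->q1; q1-a->q0; q1-b->q0; q1-c->q0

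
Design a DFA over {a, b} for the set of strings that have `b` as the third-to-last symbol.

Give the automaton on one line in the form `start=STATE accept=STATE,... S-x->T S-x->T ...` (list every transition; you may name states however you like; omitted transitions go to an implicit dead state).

Because acceptance depends on a position counted from the end, the machine has to buffer the most recent 3 symbols. Make each state the string of the last up-to-3 symbols read; on input `x` shift the window left and append `x`. Accept when the buffered window has length 3 and begins with `b`.
15 states suffice.
          a    b  
>  s0     s1   s2 
   s1     s3   s4 
   s2     s5   s6 
   s3     s7   s8 
   s4     s9  s10 
   s5    s11  s12 
   s6    s13  s14 
   s7     s7   s8 
   s8     s9  s10 
   s9    s11  s12 
   s10   s13  s14 
 * s11    s7   s8 
 * s12    s9  s10 
 * s13   s11  s12 
 * s14   s13  s14 
(> = start, * = accepting)

start=s0 accept=s11,s12,s13,s14 s0-a->s1 s0-b->s2 s1-a->s3 s1-b->s4 s2-a->s5 s2-b->s6 s3-a->s7 s3-b->s8 s4-a->s9 s4-b->s10 s5-a->s11 s5-b->s12 s6-a->s13 s6-b->s14 s7-a->s7 s7-b->s8 s8-a->s9 s8-b->s10 s9-a->s11 s9-b->s12 s10-a->s13 s10-b->s14 s11-a->s7 s11-b->s8 s12-a->s9 s12-b->s10 s13-a->s11 s13-b->s12 s14-a->s13 s14-b->s14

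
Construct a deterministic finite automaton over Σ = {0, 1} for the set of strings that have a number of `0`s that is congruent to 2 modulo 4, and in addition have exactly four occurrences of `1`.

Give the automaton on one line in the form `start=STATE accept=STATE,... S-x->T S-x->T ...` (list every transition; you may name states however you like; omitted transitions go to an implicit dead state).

Run two small machines in parallel and take their product. One (4 states) tracks the count of `0`s modulo 4; the other (6 states) tracks the count of `1`s, saturating at 5. Each combined state is a pair, one component from each; accept when both components accept. Equivalent product states are then merged.
A 21-state machine:
          0    1  
>  q0     q1   q2 
   q1     q3   q4 
   q2     q4   q5 
   q3     q6   q7 
   q4     q7   q8 
   q5     q8   q9 
   q6     q0  q10 
   q7    q10  q11 
   q8    q11  q12 
   q9    q12  q13 
   q10    q2  q14 
   q11   q14  q15 
   q12   q15  q16 
   q13   q16  q17 
   q14    q5  q18 
   q15   q18  q19 
   q16   q19  q17 
   q17   q17  q17 
   q18    q9  q20 
 * q19   q20  q17 
   q20   q13  q17 
(> = start, * = accepting)

start=q0 accept=q19 q0-0->q1 q0-1->q2 q1-0->q3 q1-1->q4 q2-0->q4 q2-1->q5 q3-0->q6 q3-1->q7 q4-0->q7 q4-1->q8 q5-0->q8 q5-1->q9 q6-0->q0 q6-1->q10 q7-0->q10 q7-1->q11 q8-0->q11 q8-1->q12 q9-0->q12 q9-1->q13 q10-0->q2 q10-1->q14 q11-0->q14 q11-1->q15 q12-0->q15 q12-1->q16 q13-0->q16 q13-1->q17 q14-0->q5 q14-1->q18 q15-0->q18 q15-1->q19 q16-0->q19 q16-1->q17 q17-0->q17 q17-1->q17 q18-0->q9 q18-1->q20 q19-0->q20 q19-1->q17 q20-0->q13 q20-1->q17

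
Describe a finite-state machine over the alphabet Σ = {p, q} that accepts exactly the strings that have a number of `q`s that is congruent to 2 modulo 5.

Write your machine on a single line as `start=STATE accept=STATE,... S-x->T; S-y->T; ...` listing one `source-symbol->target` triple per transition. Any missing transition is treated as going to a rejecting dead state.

Keep the running count of `q`s modulo 5: each `q` advances along the cycle s0 → s1 → s2 → s3 → s4 → s0 while other symbols loop. Accept at s2.
        p   q  
>  s0   s0  s1 
   s1   s1  s2 
 * s2   s2  s3 
   s3   s3  s4 
   s4   s4  s0 
(> = start, * = accepting)

start=s0; accept=s2; s0-p->s0; s0-q->s1; s1-p->s1; s1-q->s2; s2-p->s2; s2-q->s3; s3-p->s3; s3-q->s4; s4-p->s4; s4-q->s0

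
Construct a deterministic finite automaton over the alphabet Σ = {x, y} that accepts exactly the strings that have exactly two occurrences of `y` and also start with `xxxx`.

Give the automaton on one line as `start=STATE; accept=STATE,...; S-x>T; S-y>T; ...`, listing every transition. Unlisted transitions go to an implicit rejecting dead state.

start=q0; accept=q7; q0-x>q1; q0-y>q2; q1-x>q3; q1-y>q2; q2-x>q2; q2-y>q2; q3-x>q4; q3-y>q2; q4-x>q5; q4-y>q2; q5-x>q5; q5-y>q6; q6-x>q6; q6-y>q7; q7-x>q7; q7-y>q2

Build one automaton per condition and run them in lockstep. The first has 4 states tracking the count of `y`s, saturating at 3; the second has 6 states tracking whether the input so far still matches the prefix `xxxx`. A product state is a pair (one from each), accepting exactly when both do. Equivalent product states are then merged.
8 states suffice.
        x   y  
>  q0   q1  q2 
   q1   q3  q2 
   q2   q2  q2 
   q3   q4  q2 
   q4   q5  q2 
   q5   q5  q6 
   q6   q6  q7 
 * q7   q7  q2 
(> = start, * = accepting)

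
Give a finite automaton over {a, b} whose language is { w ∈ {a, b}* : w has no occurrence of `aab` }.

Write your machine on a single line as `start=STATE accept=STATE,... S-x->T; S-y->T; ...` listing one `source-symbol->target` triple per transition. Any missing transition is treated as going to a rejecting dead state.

Track partial matches of the forbidden pattern `aab`. State S3 is a dead state reached once `aab` has occurred; every other state accepts. S0 means no part of `aab` is currently matched.
4 states suffice.
        a   b  
>* S0   S1  S0 
 * S1   S2  S0 
 * S2   S2  S3 
   S3   S3  S3 
(> = start, * = accepting)

start=S0; accept=S0,S1,S2; S0-a->S1; S0-b->S0; S1-a->S2; S1-b->S0; S2-a->S2; S2-b->S3; S3-a->S3; S3-b->S3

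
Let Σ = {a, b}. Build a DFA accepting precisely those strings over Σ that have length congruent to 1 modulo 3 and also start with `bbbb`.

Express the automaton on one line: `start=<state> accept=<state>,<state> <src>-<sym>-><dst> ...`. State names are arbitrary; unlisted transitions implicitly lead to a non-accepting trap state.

start=s0 accept=s5 s0-a->s1 s0-b->s2 s1-a->s1 s1-b->s1 s2-a->s1 s2-b->s3 s3-a->s1 s3-b->s4 s4-a->s1 s4-b->s5 s5-a->s6 s5-b->s6 s6-a->s7 s6-b->s7 s7-a->s5 s7-b->s5

Run two small machines in parallel and take their product. The first has 3 states tracking the input length modulo 3; the second has 6 states tracking whether the input so far still matches the prefix `bbbb`. A product state is a pair (one from each), accepting exactly when both do. Minimizing collapses redundant product states.
With 8 states:
        a   b  
>  s0   s1  s2 
   s1   s1  s1 
   s2   s1  s3 
   s3   s1  s4 
   s4   s1  s5 
 * s5   s6  s6 
   s6   s7  s7 
   s7   s5  s5 
(> = start, * = accepting)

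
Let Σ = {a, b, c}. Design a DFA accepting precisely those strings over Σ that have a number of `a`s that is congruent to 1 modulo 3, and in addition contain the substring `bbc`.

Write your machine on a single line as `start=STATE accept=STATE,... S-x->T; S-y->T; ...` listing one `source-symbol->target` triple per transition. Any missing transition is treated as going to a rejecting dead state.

start=S0; accept=S10; S0-a->S1; S0-b->S2; S0-c->S0; S1-a->S3; S1-b->S4; S1-c->S1; S2-a->S1; S2-b->S5; S2-c->S0; S3-a->S0; S3-b->S6; S3-c->S3; S4-a->S3; S4-b->S7; S4-c->S1; S5-a->S1; S5-b->S5; S5-c->S8; S6-a->S0; S6-b->S9; S6-c->S3; S7-a->S3; S7-b->S7; S7-c->S10; S8-a->S10; S8-b->S8; S8-c->S8; S9-a->S0; S9-b->S9; S9-c->S11; S10-a->S11; S10-b->S10; S10-c->S10; S11-a->S8; S11-b->S11; S11-c->S11

Run two small machines in parallel and take their product. The first has 3 states tracking the count of `a`s modulo 3; the second has 4 states tracking whether and how much of `bbc` has been seen. A product state is a pair (one from each), accepting exactly when both do.
12 states suffice.
          a    b    c  
>  S0     S1   S2   S0 
   S1     S3   S4   S1 
   S2     S1   S5   S0 
   S3     S0   S6   S3 
   S4     S3   S7   S1 
   S5     S1   S5   S8 
   S6     S0   S9   S3 
   S7     S3   S7  S10 
   S8    S10   S8   S8 
   S9     S0   S9  S11 
 * S10   S11  S10  S10 
   S11    S8  S11  S11 
(> = start, * = accepting)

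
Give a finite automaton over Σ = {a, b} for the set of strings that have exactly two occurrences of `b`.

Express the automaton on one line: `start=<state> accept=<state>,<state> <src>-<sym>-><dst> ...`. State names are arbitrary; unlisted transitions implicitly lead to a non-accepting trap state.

Only the number of `b`s matters, and only up to 3. Make a chain s0 → s1 → s2 → s3 advanced by each `b` (with s3 absorbing); every other symbol self-loops. The accepting set is {s2}.
A 4-state machine:
        a   b  
>  s0   s0  s1 
   s1   s1  s2 
 * s2   s2  s3 
   s3   s3  s3 
(> = start, * = accepting)

start=s0 accept=s2 s0-a->s0 s0-b->s1 s1-a->s1 s1-b->s2 s2-a->s2 s2-b->s3 s3-a->s3 s3-b->s3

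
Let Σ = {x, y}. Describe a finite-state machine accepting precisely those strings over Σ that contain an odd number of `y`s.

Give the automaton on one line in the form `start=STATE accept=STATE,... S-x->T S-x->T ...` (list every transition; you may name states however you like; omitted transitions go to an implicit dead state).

The only thing that matters is how many `y`s have appeared, reduced mod 2. Use one state per residue: q0 for 0, …, q1 for 1. Reading `y` moves to the next residue; anything else stays put. q1 is accepting.
With 2 states:
        x   y  
>  q0   q0  q1 
 * q1   q1  q0 
(> = start, * = accepting)

start=q0 accept=q1 q0-x->q0 q0-y->q1 q1-x->q1 q1-y->q0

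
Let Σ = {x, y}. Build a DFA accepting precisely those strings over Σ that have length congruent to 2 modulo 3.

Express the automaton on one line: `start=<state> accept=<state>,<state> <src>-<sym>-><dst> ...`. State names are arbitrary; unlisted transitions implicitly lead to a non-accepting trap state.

start=s0 accept=s2 s0-x->s1 s0-y->s1 s1-x->s2 s1-y->s2 s2-x->s0 s2-y->s0

Only the length mod 3 matters, so use a 3-cycle: from any state, every input symbol moves to the next state, wrapping s2 back to s0. Mark s2 accepting.
3 states suffice.
        x   y  
>  s0   s1  s1 
   s1   s2  s2 
 * s2   s0  s0 
(> = start, * = accepting)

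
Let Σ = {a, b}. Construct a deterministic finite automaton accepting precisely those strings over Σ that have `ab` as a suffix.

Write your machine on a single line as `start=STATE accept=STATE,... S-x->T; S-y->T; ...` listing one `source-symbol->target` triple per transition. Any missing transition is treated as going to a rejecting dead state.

Let each state record the length of the longest suffix of the input read so far that is also a prefix of `ab`. q1 means the last symbol is `a`; q2 means the last 2 symbols are `ab`. Accept only at q2, where the string currently ends in `ab`.
3 states suffice.
        a   b  
>  q0   q1  q0 
   q1   q1  q2 
 * q2   q1  q0 
(> = start, * = accepting)

start=q0; accept=q2; q0-a->q1; q0-b->q0; q1-a->q1; q1-b->q2; q2-a->q1; q2-b->q0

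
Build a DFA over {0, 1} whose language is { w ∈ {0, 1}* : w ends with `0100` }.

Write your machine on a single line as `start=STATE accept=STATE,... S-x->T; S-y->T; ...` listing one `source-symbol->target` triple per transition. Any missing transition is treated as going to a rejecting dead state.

Remember how much of `0100` the current input suffix matches. State A means no match yet; B means the last symbol is `0`; C means the last 2 symbols are `01`; D means the last 3 symbols are `010`; E means the last 4 symbols are `0100`. Only E accepts. On a mismatch, fall back to the longest proper suffix that is still a prefix of `0100`.
       0  1 
>  A   B  A 
   B   B  C 
   C   D  A 
   D   E  C 
 * E   B  C 
(> = start, * = accepting)

start=A; accept=E; A-0->B; A-1->A; B-0->B; B-1->C; C-0->D; C-1->A; D-0->E; D-1->C; E-0->B; E-1->C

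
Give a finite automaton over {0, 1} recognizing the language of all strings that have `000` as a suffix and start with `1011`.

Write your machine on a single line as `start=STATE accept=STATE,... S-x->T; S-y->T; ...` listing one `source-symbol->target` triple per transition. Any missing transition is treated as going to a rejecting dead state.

start=S0; accept=S8; S0-0->S1; S0-1->S2; S1-0->S1; S1-1->S1; S2-0->S3; S2-1->S1; S3-0->S1; S3-1->S4; S4-0->S1; S4-1->S5; S5-0->S6; S5-1->S5; S6-0->S7; S6-1->S5; S7-0->S8; S7-1->S5; S8-0->S8; S8-1->S5

Build one automaton per condition and run them in lockstep. One (4 states) tracks how much of the suffix `000` has currently been matched; the other (6 states) tracks whether the input so far still matches the prefix `1011`. Each combined state is a pair, one component from each; accept when both components accept. After merging equivalent states the machine shrinks.
With 9 states:
        0   1  
>  S0   S1  S2 
   S1   S1  S1 
   S2   S3  S1 
   S3   S1  S4 
   S4   S1  S5 
   S5   S6  S5 
   S6   S7  S5 
   S7   S8  S5 
 * S8   S8  S5 
(> = start, * = accepting)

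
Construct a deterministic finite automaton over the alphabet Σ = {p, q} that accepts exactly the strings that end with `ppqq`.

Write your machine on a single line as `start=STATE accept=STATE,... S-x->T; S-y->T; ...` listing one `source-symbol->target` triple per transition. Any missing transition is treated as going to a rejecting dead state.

Let each state record the length of the longest suffix of the input read so far that is also a prefix of `ppqq`. s1 means the last symbol is `p`; s2 means the last 2 symbols are `pp`; s3 means the last 3 symbols are `ppq`; s4 means the last 4 symbols are `ppqq`. Accept only at s4, where the string currently ends in `ppqq`.
5 states suffice.
        p   q  
>  s0   s1  s0 
   s1   s2  s0 
   s2   s2  s3 
   s3   s1  s4 
 * s4   s1  s0 
(> = start, * = accepting)

start=s0; accept=s4; s0-p->s1; s0-q->s0; s1-p->s2; s1-q->s0; s2-p->s2; s2-q->s3; s3-p->s1; s3-q->s4; s4-p->s1; s4-q->s0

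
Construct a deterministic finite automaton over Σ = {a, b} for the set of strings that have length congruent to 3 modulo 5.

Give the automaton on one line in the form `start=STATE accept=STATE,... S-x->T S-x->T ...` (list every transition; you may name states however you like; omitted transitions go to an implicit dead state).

Only the length mod 5 matters, so use a 5-cycle: from any state, every input symbol moves to the next state, wrapping S4 back to S0. Mark S3 accepting.
A 5-state machine:
        a   b  
>  S0   S1  S1 
   S1   S2  S2 
   S2   S3  S3 
 * S3   S4  S4 
   S4   S0  S0 
(> = start, * = accepting)

start=S0 accept=S3 S0-a->S1 S0-b->S1 S1-a->S2 S1-b->S2 S2-a->S3 S2-b->S3 S3-a->S4 S3-b->S4 S4-a->S0 S4-b->S0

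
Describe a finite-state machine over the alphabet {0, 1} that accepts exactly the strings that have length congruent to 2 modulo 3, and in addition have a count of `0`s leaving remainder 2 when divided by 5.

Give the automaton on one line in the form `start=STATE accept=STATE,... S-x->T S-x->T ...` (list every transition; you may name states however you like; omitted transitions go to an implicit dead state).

start=A accept=D A-0->B A-1->C B-0->D B-1->E C-0->E C-1->F D-0->G D-1->H E-0->H E-1->I F-0->I F-1->A G-0->J G-1->K H-0->K H-1->L I-0->L I-1->B J-0->F J-1->M K-0->M K-1->N L-0->N L-1->D M-0->A M-1->O N-0->O N-1->G O-0->C O-1->J

Build one automaton per condition and run them in lockstep. The first has 3 states tracking the input length modulo 3; the second has 5 states tracking the count of `0`s modulo 5. A product state is a pair (one from each), accepting exactly when both do.
A 15-state machine:
       0  1 
>  A   B  C 
   B   D  E 
   C   E  F 
 * D   G  H 
   E   H  I 
   F   I  A 
   G   J  K 
   H   K  L 
   I   L  B 
   J   F  M 
   K   M  N 
   L   N  D 
   M   A  O 
   N   O  G 
   O   C  J 
(> = start, * = accepting)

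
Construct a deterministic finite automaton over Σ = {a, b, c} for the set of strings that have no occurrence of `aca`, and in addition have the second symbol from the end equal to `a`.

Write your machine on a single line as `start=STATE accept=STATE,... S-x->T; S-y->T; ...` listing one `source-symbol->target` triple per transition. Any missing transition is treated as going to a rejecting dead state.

start=S0; accept=S4,S5,S6; S0-a->S1; S0-b->S2; S0-c->S3; S1-a->S4; S1-b->S5; S1-c->S6; S2-a->S7; S2-b->S8; S2-c->S9; S3-a->S10; S3-b->S11; S3-c->S12; S4-a->S4; S4-b->S5; S4-c->S6; S5-a->S7; S5-b->S8; S5-c->S9; S6-a->S13; S6-b->S11; S6-c->S12; S7-a->S4; S7-b->S5; S7-c->S6; S8-a->S7; S8-b->S8; S8-c->S9; S9-a->S10; S9-b->S11; S9-c->S12; S10-a->S4; S10-b->S5; S10-c->S6; S11-a->S7; S11-b->S8; S11-c->S9; S12-a->S10; S12-b->S11; S12-c->S12; S13-a->S14; S13-b->S15; S13-c->S16; S14-a->S14; S14-b->S15; S14-c->S16; S15-a->S17; S15-b->S18; S15-c->S19; S16-a->S13; S16-b->S20; S16-c->S21; S17-a->S14; S17-b->S15; S17-c->S16; S18-a->S17; S18-b->S18; S18-c->S19; S19-a->S13; S19-b->S20; S19-c->S21; S20-a->S17; S20-b->S18; S20-c->S19; S21-a->S13; S21-b->S20; S21-c->S21

Run two small machines in parallel and take their product. The first has 4 states tracking partial matches of the forbidden pattern `aca`; the second has 13 states tracking the last 2 symbols read. A product state is a pair (one from each), accepting exactly when both do.
22 states suffice.
          a    b    c  
>  S0     S1   S2   S3 
   S1     S4   S5   S6 
   S2     S7   S8   S9 
   S3    S10  S11  S12 
 * S4     S4   S5   S6 
 * S5     S7   S8   S9 
 * S6    S13  S11  S12 
   S7     S4   S5   S6 
   S8     S7   S8   S9 
   S9    S10  S11  S12 
   S10    S4   S5   S6 
   S11    S7   S8   S9 
   S12   S10  S11  S12 
   S13   S14  S15  S16 
   S14   S14  S15  S16 
   S15   S17  S18  S19 
   S16   S13  S20  S21 
   S17   S14  S15  S16 
   S18   S17  S18  S19 
   S19   S13  S20  S21 
   S20   S17  S18  S19 
   S21   S13  S20  S21 
(> = start, * = accepting)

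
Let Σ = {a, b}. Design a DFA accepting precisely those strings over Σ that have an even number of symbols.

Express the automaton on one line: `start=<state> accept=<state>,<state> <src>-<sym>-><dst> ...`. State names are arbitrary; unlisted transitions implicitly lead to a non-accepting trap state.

Only the length mod 2 matters, so use a 2-cycle: from any state, every input symbol moves to the next state, wrapping q1 back to q0. Mark q0 accepting.
With 2 states:
        a   b  
>* q0   q1  q1 
   q1   q0  q0 
(> = start, * = accepting)

start=q0 accept=q0 q0-a->q1 q0-b->q1 q1-a->q0 q1-b->q0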